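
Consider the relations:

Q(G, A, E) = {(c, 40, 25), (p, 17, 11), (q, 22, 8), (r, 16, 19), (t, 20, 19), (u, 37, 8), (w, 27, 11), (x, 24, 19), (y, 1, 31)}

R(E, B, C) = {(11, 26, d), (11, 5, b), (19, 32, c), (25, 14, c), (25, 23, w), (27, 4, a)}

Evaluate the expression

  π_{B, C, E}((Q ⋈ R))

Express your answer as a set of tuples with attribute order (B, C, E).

Q ⋈ R (natural join on E): {(c, 40, 25, 14, c), (c, 40, 25, 23, w), (p, 17, 11, 26, d), (p, 17, 11, 5, b), (r, 16, 19, 32, c), (t, 20, 19, 32, c), (w, 27, 11, 26, d), (w, 27, 11, 5, b), (x, 24, 19, 32, c)}
Keep only column(s) B, C, E (4 duplicate(s) eliminated): {(14, c, 25), (23, w, 25), (26, d, 11), (32, c, 19), (5, b, 11)}

{(14, c, 25), (23, w, 25), (26, d, 11), (32, c, 19), (5, b, 11)}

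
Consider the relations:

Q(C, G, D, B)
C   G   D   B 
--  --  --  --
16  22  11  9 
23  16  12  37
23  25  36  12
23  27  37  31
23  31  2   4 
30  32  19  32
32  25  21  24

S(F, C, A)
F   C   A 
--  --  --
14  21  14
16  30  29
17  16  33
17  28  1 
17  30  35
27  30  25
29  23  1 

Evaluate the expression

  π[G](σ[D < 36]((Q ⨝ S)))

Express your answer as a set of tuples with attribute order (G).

Q ⋈ S (natural join on C): {(16, 22, 11, 9, 17, 33), (23, 16, 12, 37, 29, 1), (23, 25, 36, 12, 29, 1), (23, 27, 37, 31, 29, 1), (23, 31, 2, 4, 29, 1), (30, 32, 19, 32, 16, 29), (30, 32, 19, 32, 17, 35), (30, 32, 19, 32, 27, 25)}
σ[D < 36]: keep tuples satisfying D < 36 → {(16, 22, 11, 9, 17, 33), (23, 16, 12, 37, 29, 1), (23, 31, 2, 4, 29, 1), (30, 32, 19, 32, 16, 29), (30, 32, 19, 32, 17, 35), (30, 32, 19, 32, 27, 25)}
π[G]: project onto (G) (2 duplicate(s) eliminated) → {16, 22, 31, 32}

{16, 22, 31, 32}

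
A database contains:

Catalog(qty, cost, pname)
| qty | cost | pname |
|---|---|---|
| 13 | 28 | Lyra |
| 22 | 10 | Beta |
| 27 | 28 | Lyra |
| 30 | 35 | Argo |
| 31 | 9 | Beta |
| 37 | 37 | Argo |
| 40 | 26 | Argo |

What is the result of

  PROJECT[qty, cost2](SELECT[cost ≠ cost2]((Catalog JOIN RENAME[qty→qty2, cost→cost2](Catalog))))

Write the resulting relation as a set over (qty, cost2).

{(22, 9), (30, 26), (30, 37), (31, 10), (37, 26), (37, 35), (40, 35), (40, 37)}

ρ[qty→qty2, cost→cost2]: schema becomes (qty2, cost2, pname); tuples unchanged.
Natural join on pname: {(13, 28, Lyra, 13, 28), (13, 28, Lyra, 27, 28), (22, 10, Beta, 22, 10), (22, 10, Beta, 31, 9), (27, 28, Lyra, 13, 28), (27, 28, Lyra, 27, 28), (30, 35, Argo, 30, 35), (30, 35, Argo, 37, 37), (30, 35, Argo, 40, 26), (31, 9, Beta, 22, 10), (31, 9, Beta, 31, 9), (37, 37, Argo, 30, 35), (37, 37, Argo, 37, 37), (37, 37, Argo, 40, 26), (40, 26, Argo, 30, 35), (40, 26, Argo, 37, 37), (40, 26, Argo, 40, 26)}
Filtering on cost ≠ cost2 leaves {(22, 10, Beta, 31, 9), (30, 35, Argo, 37, 37), (30, 35, Argo, 40, 26), (31, 9, Beta, 22, 10), (37, 37, Argo, 30, 35), (37, 37, Argo, 40, 26), (40, 26, Argo, 30, 35), (40, 26, Argo, 37, 37)}.
π_{qty, cost2} gives {(22, 9), (30, 26), (30, 37), (31, 10), (37, 26), (37, 35), (40, 35), (40, 37)}.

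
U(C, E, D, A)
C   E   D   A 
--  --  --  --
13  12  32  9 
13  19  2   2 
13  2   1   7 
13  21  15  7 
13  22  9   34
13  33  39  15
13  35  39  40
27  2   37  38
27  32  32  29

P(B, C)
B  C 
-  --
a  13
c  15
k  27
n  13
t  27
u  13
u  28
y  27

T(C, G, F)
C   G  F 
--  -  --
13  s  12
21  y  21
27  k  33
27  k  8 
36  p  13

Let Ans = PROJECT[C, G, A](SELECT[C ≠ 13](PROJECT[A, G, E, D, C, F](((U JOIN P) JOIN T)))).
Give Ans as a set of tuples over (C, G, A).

U ⋈ P (natural join on C): {(13, 12, 32, 9, a), (13, 12, 32, 9, n), (13, 12, 32, 9, u), (13, 19, 2, 2, a), (13, 19, 2, 2, n), (13, 19, 2, 2, u), (13, 2, 1, 7, a), (13, 2, 1, 7, n), (13, 2, 1, 7, u), (13, 21, 15, 7, a), (13, 21, 15, 7, n), (13, 21, 15, 7, u), (13, 22, 9, 34, a), (13, 22, 9, 34, n), (13, 22, 9, 34, u), (13, 33, 39, 15, a), (13, 33, 39, 15, n), (13, 33, 39, 15, u), (13, 35, 39, 40, a), (13, 35, 39, 40, n), (13, 35, 39, 40, u), (27, 2, 37, 38, k), (27, 2, 37, 38, t), (27, 2, 37, 38, y), (27, 32, 32, 29, k), (27, 32, 32, 29, t), (27, 32, 32, 29, y)}
(U JOIN P) ⋈ T (natural join on C): {(13, 12, 32, 9, a, s, 12), (13, 12, 32, 9, n, s, 12), (13, 12, 32, 9, u, s, 12), (13, 19, 2, 2, a, s, 12), (13, 19, 2, 2, n, s, 12), (13, 19, 2, 2, u, s, 12), (13, 2, 1, 7, a, s, 12), (13, 2, 1, 7, n, s, 12), (13, 2, 1, 7, u, s, 12), (13, 21, 15, 7, a, s, 12), (13, 21, 15, 7, n, s, 12), (13, 21, 15, 7, u, s, 12), (13, 22, 9, 34, a, s, 12), (13, 22, 9, 34, n, s, 12), (13, 22, 9, 34, u, s, 12), (13, 33, 39, 15, a, s, 12), (13, 33, 39, 15, n, s, 12), (13, 33, 39, 15, u, s, 12), (13, 35, 39, 40, a, s, 12), (13, 35, 39, 40, n, s, 12), (13, 35, 39, 40, u, s, 12), (27, 2, 37, 38, k, k, 33), (27, 2, 37, 38, k, k, 8), (27, 2, 37, 38, t, k, 33), (27, 2, 37, 38, t, k, 8), (27, 2, 37, 38, y, k, 33), (27, 2, 37, 38, y, k, 8), (27, 32, 32, 29, k, k, 33), (27, 32, 32, 29, k, k, 8), (27, 32, 32, 29, t, k, 33), (27, 32, 32, 29, t, k, 8), (27, 32, 32, 29, y, k, 33), (27, 32, 32, 29, y, k, 8)}
π_{A, G, E, D, C, F} gives {(15, s, 33, 39, 13, 12), (2, s, 19, 2, 13, 12), (29, k, 32, 32, 27, 33), (29, k, 32, 32, 27, 8), (34, s, 22, 9, 13, 12), (38, k, 2, 37, 27, 33), (38, k, 2, 37, 27, 8), (40, s, 35, 39, 13, 12), (7, s, 2, 1, 13, 12), (7, s, 21, 15, 13, 12), (9, s, 12, 32, 13, 12)} (22 duplicate(s) eliminated).
Selection C ≠ 13: {(29, k, 32, 32, 27, 33), (29, k, 32, 32, 27, 8), (38, k, 2, 37, 27, 33), (38, k, 2, 37, 27, 8)}
π_{C, G, A} gives {(27, k, 29), (27, k, 38)} (2 duplicate(s) eliminated).

{(27, k, 29), (27, k, 38)}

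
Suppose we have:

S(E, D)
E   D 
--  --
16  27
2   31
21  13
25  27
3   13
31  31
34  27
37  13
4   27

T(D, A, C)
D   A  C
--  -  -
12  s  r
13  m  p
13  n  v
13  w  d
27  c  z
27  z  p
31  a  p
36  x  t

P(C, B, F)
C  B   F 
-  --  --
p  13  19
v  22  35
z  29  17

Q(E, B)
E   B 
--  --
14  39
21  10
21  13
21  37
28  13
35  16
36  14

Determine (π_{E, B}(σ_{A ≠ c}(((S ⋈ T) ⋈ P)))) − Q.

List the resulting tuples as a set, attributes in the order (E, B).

{(16, 13), (2, 13), (21, 22), (25, 13), (3, 13), (3, 22), (31, 13), (34, 13), (37, 13), (37, 22), (4, 13)}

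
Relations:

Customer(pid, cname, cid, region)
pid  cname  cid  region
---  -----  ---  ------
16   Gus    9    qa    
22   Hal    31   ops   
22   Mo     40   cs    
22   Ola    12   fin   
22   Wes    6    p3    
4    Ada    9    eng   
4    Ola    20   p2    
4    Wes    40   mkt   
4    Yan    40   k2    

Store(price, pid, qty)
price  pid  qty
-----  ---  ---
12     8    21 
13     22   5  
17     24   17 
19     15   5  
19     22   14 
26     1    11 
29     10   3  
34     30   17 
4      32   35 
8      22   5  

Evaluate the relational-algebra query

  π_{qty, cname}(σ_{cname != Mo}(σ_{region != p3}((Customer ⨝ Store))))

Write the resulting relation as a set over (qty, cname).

{(14, Hal), (14, Ola), (5, Hal), (5, Ola)}

Customer ⋈ Store (natural join on pid): {(22, Hal, 31, ops, 13, 5), (22, Hal, 31, ops, 19, 14), (22, Hal, 31, ops, 8, 5), (22, Mo, 40, cs, 13, 5), (22, Mo, 40, cs, 19, 14), (22, Mo, 40, cs, 8, 5), (22, Ola, 12, fin, 13, 5), (22, Ola, 12, fin, 19, 14), (22, Ola, 12, fin, 8, 5), (22, Wes, 6, p3, 13, 5), (22, Wes, 6, p3, 19, 14), (22, Wes, 6, p3, 8, 5)}
Selection region != p3: {(22, Hal, 31, ops, 13, 5), (22, Hal, 31, ops, 19, 14), (22, Hal, 31, ops, 8, 5), (22, Mo, 40, cs, 13, 5), (22, Mo, 40, cs, 19, 14), (22, Mo, 40, cs, 8, 5), (22, Ola, 12, fin, 13, 5), (22, Ola, 12, fin, 19, 14), (22, Ola, 12, fin, 8, 5)}
Selection cname != Mo: {(22, Hal, 31, ops, 13, 5), (22, Hal, 31, ops, 19, 14), (22, Hal, 31, ops, 8, 5), (22, Ola, 12, fin, 13, 5), (22, Ola, 12, fin, 19, 14), (22, Ola, 12, fin, 8, 5)}
π[qty, cname]: project onto (qty, cname) (2 duplicate(s) eliminated) → {(14, Hal), (14, Ola), (5, Hal), (5, Ola)}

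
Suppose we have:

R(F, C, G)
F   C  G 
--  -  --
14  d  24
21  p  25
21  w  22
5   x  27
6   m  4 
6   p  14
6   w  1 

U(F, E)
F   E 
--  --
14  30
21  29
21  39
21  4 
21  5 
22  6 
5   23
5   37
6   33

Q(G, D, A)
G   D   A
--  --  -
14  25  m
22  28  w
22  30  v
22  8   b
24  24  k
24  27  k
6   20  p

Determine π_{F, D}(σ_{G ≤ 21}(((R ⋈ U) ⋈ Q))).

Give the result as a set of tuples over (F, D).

{(6, 25)}

Natural join on F: {(14, d, 24, 30), (21, p, 25, 29), (21, p, 25, 39), (21, p, 25, 4), (21, p, 25, 5), (21, w, 22, 29), (21, w, 22, 39), (21, w, 22, 4), (21, w, 22, 5), (5, x, 27, 23), (5, x, 27, 37), (6, m, 4, 33), (6, p, 14, 33), (6, w, 1, 33)}
Natural join on G: {(14, d, 24, 30, 24, k), (14, d, 24, 30, 27, k), (21, w, 22, 29, 28, w), (21, w, 22, 29, 30, v), (21, w, 22, 29, 8, b), (21, w, 22, 39, 28, w), (21, w, 22, 39, 30, v), (21, w, 22, 39, 8, b), (21, w, 22, 4, 28, w), (21, w, 22, 4, 30, v), (21, w, 22, 4, 8, b), (21, w, 22, 5, 28, w), (21, w, 22, 5, 30, v), (21, w, 22, 5, 8, b), (6, p, 14, 33, 25, m)}
σ[G ≤ 21]: keep tuples satisfying G ≤ 21 → {(6, p, 14, 33, 25, m)}
π[F, D]: project onto (F, D) → {(6, 25)}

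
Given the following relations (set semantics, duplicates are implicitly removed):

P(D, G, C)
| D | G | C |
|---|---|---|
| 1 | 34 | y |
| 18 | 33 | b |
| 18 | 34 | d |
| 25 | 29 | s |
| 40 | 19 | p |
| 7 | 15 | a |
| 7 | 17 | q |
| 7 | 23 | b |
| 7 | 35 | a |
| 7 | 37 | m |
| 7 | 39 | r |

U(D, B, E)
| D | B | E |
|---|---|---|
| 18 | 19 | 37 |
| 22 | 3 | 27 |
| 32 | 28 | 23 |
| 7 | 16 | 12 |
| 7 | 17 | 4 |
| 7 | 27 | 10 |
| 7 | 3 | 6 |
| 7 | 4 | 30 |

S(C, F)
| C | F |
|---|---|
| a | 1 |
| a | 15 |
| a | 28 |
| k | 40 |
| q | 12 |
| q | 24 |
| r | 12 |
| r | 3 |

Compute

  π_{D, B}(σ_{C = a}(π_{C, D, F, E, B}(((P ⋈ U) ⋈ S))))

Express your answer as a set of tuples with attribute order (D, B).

Natural join on D: {(18, 33, b, 19, 37), (18, 34, d, 19, 37), (7, 15, a, 16, 12), (7, 15, a, 17, 4), (7, 15, a, 27, 10), (7, 15, a, 3, 6), (7, 15, a, 4, 30), (7, 17, q, 16, 12), (7, 17, q, 17, 4), (7, 17, q, 27, 10), (7, 17, q, 3, 6), (7, 17, q, 4, 30), (7, 23, b, 16, 12), (7, 23, b, 17, 4), (7, 23, b, 27, 10), (7, 23, b, 3, 6), (7, 23, b, 4, 30), (7, 35, a, 16, 12), (7, 35, a, 17, 4), (7, 35, a, 27, 10), (7, 35, a, 3, 6), (7, 35, a, 4, 30), (7, 37, m, 16, 12), (7, 37, m, 17, 4), (7, 37, m, 27, 10), (7, 37, m, 3, 6), (7, 37, m, 4, 30), (7, 39, r, 16, 12), (7, 39, r, 17, 4), (7, 39, r, 27, 10), (7, 39, r, 3, 6), (7, 39, r, 4, 30)}
Natural join on C: {(7, 15, a, 16, 12, 1), (7, 15, a, 16, 12, 15), (7, 15, a, 16, 12, 28), (7, 15, a, 17, 4, 1), (7, 15, a, 17, 4, 15), (7, 15, a, 17, 4, 28), (7, 15, a, 27, 10, 1), (7, 15, a, 27, 10, 15), (7, 15, a, 27, 10, 28), (7, 15, a, 3, 6, 1), (7, 15, a, 3, 6, 15), (7, 15, a, 3, 6, 28), (7, 15, a, 4, 30, 1), (7, 15, a, 4, 30, 15), (7, 15, a, 4, 30, 28), (7, 17, q, 16, 12, 12), (7, 17, q, 16, 12, 24), (7, 17, q, 17, 4, 12), (7, 17, q, 17, 4, 24), (7, 17, q, 27, 10, 12), (7, 17, q, 27, 10, 24), (7, 17, q, 3, 6, 12), (7, 17, q, 3, 6, 24), (7, 17, q, 4, 30, 12), (7, 17, q, 4, 30, 24), (7, 35, a, 16, 12, 1), (7, 35, a, 16, 12, 15), (7, 35, a, 16, 12, 28), (7, 35, a, 17, 4, 1), (7, 35, a, 17, 4, 15), (7, 35, a, 17, 4, 28), (7, 35, a, 27, 10, 1), (7, 35, a, 27, 10, 15), (7, 35, a, 27, 10, 28), (7, 35, a, 3, 6, 1), (7, 35, a, 3, 6, 15), (7, 35, a, 3, 6, 28), (7, 35, a, 4, 30, 1), (7, 35, a, 4, 30, 15), (7, 35, a, 4, 30, 28), (7, 39, r, 16, 12, 12), (7, 39, r, 16, 12, 3), (7, 39, r, 17, 4, 12), (7, 39, r, 17, 4, 3), (7, 39, r, 27, 10, 12), (7, 39, r, 27, 10, 3), (7, 39, r, 3, 6, 12), (7, 39, r, 3, 6, 3), (7, 39, r, 4, 30, 12), (7, 39, r, 4, 30, 3)}
Projecting to C, D, F, E, B (15 duplicate(s) eliminated): {(a, 7, 1, 10, 27), (a, 7, 1, 12, 16), (a, 7, 1, 30, 4), (a, 7, 1, 4, 17), (a, 7, 1, 6, 3), (a, 7, 15, 10, 27), (a, 7, 15, 12, 16), (a, 7, 15, 30, 4), (a, 7, 15, 4, 17), (a, 7, 15, 6, 3), (a, 7, 28, 10, 27), (a, 7, 28, 12, 16), (a, 7, 28, 30, 4), (a, 7, 28, 4, 17), (a, 7, 28, 6, 3), (q, 7, 12, 10, 27), (q, 7, 12, 12, 16), (q, 7, 12, 30, 4), (q, 7, 12, 4, 17), (q, 7, 12, 6, 3), (q, 7, 24, 10, 27), (q, 7, 24, 12, 16), (q, 7, 24, 30, 4), (q, 7, 24, 4, 17), (q, 7, 24, 6, 3), (r, 7, 12, 10, 27), (r, 7, 12, 12, 16), (r, 7, 12, 30, 4), (r, 7, 12, 4, 17), (r, 7, 12, 6, 3), (r, 7, 3, 10, 27), (r, 7, 3, 12, 16), (r, 7, 3, 30, 4), (r, 7, 3, 4, 17), (r, 7, 3, 6, 3)}
σ[C = a]: keep tuples satisfying C = a → {(a, 7, 1, 10, 27), (a, 7, 1, 12, 16), (a, 7, 1, 30, 4), (a, 7, 1, 4, 17), (a, 7, 1, 6, 3), (a, 7, 15, 10, 27), (a, 7, 15, 12, 16), (a, 7, 15, 30, 4), (a, 7, 15, 4, 17), (a, 7, 15, 6, 3), (a, 7, 28, 10, 27), (a, 7, 28, 12, 16), (a, 7, 28, 30, 4), (a, 7, 28, 4, 17), (a, 7, 28, 6, 3)}
Projecting to D, B (10 duplicate(s) eliminated): {(7, 16), (7, 17), (7, 27), (7, 3), (7, 4)}

{(7, 16), (7, 17), (7, 27), (7, 3), (7, 4)}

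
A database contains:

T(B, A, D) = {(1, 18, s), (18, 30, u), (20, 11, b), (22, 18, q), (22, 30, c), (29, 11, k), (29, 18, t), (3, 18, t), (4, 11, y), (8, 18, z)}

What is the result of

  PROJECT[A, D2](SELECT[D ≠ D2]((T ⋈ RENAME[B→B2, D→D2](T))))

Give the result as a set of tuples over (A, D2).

{(11, b), (11, k), (11, y), (18, q), (18, s), (18, t), (18, z), (30, c), (30, u)}

ρ[B→B2, D→D2]: schema becomes (B2, A, D2); tuples unchanged.
T ⋈ RENAME[B→B2, D→D2](T) (natural join on A): {(1, 18, s, 1, s), (1, 18, s, 22, q), (1, 18, s, 29, t), (1, 18, s, 3, t), (1, 18, s, 8, z), (18, 30, u, 18, u), (18, 30, u, 22, c), (20, 11, b, 20, b), (20, 11, b, 29, k), (20, 11, b, 4, y), (22, 18, q, 1, s), (22, 18, q, 22, q), (22, 18, q, 29, t), (22, 18, q, 3, t), (22, 18, q, 8, z), (22, 30, c, 18, u), (22, 30, c, 22, c), (29, 11, k, 20, b), (29, 11, k, 29, k), (29, 11, k, 4, y), (29, 18, t, 1, s), (29, 18, t, 22, q), (29, 18, t, 29, t), (29, 18, t, 3, t), (29, 18, t, 8, z), (3, 18, t, 1, s), (3, 18, t, 22, q), (3, 18, t, 29, t), (3, 18, t, 3, t), (3, 18, t, 8, z), (4, 11, y, 20, b), (4, 11, y, 29, k), (4, 11, y, 4, y), (8, 18, z, 1, s), (8, 18, z, 22, q), (8, 18, z, 29, t), (8, 18, z, 3, t), (8, 18, z, 8, z)}
Apply σ_{D ≠ D2}; surviving tuples: {(1, 18, s, 22, q), (1, 18, s, 29, t), (1, 18, s, 3, t), (1, 18, s, 8, z), (18, 30, u, 22, c), (20, 11, b, 29, k), (20, 11, b, 4, y), (22, 18, q, 1, s), (22, 18, q, 29, t), (22, 18, q, 3, t), (22, 18, q, 8, z), (22, 30, c, 18, u), (29, 11, k, 20, b), (29, 11, k, 4, y), (29, 18, t, 1, s), (29, 18, t, 22, q), (29, 18, t, 8, z), (3, 18, t, 1, s), (3, 18, t, 22, q), (3, 18, t, 8, z), (4, 11, y, 20, b), (4, 11, y, 29, k), (8, 18, z, 1, s), (8, 18, z, 22, q), (8, 18, z, 29, t), (8, 18, z, 3, t)}
Keep only column(s) A, D2 (17 duplicate(s) eliminated): {(11, b), (11, k), (11, y), (18, q), (18, s), (18, t), (18, z), (30, c), (30, u)}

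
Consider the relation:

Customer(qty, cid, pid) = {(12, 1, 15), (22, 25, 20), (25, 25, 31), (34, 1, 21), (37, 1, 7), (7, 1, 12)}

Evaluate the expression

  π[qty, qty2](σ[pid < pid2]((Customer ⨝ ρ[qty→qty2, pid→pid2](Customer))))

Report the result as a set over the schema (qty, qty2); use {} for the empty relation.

ρ[qty→qty2, pid→pid2]: schema becomes (qty2, cid, pid2); tuples unchanged.
Natural join on cid: {(12, 1, 15, 12, 15), (12, 1, 15, 34, 21), (12, 1, 15, 37, 7), (12, 1, 15, 7, 12), (22, 25, 20, 22, 20), (22, 25, 20, 25, 31), (25, 25, 31, 22, 20), (25, 25, 31, 25, 31), (34, 1, 21, 12, 15), (34, 1, 21, 34, 21), (34, 1, 21, 37, 7), (34, 1, 21, 7, 12), (37, 1, 7, 12, 15), (37, 1, 7, 34, 21), (37, 1, 7, 37, 7), (37, 1, 7, 7, 12), (7, 1, 12, 12, 15), (7, 1, 12, 34, 21), (7, 1, 12, 37, 7), (7, 1, 12, 7, 12)}
Apply σ_{pid < pid2}; surviving tuples: {(12, 1, 15, 34, 21), (22, 25, 20, 25, 31), (37, 1, 7, 12, 15), (37, 1, 7, 34, 21), (37, 1, 7, 7, 12), (7, 1, 12, 12, 15), (7, 1, 12, 34, 21)}
Keep only column(s) qty, qty2: {(12, 34), (22, 25), (37, 12), (37, 34), (37, 7), (7, 12), (7, 34)}

{(12, 34), (22, 25), (37, 12), (37, 34), (37, 7), (7, 12), (7, 34)}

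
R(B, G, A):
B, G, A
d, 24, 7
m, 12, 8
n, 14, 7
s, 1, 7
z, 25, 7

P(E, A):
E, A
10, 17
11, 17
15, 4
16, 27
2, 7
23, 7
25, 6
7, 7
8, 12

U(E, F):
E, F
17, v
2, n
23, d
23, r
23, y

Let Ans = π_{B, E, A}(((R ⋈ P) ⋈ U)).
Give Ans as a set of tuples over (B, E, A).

Joining R and P on A yields {(d, 24, 7, 2), (d, 24, 7, 23), (d, 24, 7, 7), (n, 14, 7, 2), (n, 14, 7, 23), (n, 14, 7, 7), (s, 1, 7, 2), (s, 1, 7, 23), (s, 1, 7, 7), (z, 25, 7, 2), (z, 25, 7, 23), (z, 25, 7, 7)}.
Joining (R ⋈ P) and U on E yields {(d, 24, 7, 2, n), (d, 24, 7, 23, d), (d, 24, 7, 23, r), (d, 24, 7, 23, y), (n, 14, 7, 2, n), (n, 14, 7, 23, d), (n, 14, 7, 23, r), (n, 14, 7, 23, y), (s, 1, 7, 2, n), (s, 1, 7, 23, d), (s, 1, 7, 23, r), (s, 1, 7, 23, y), (z, 25, 7, 2, n), (z, 25, 7, 23, d), (z, 25, 7, 23, r), (z, 25, 7, 23, y)}.
π[B, E, A]: project onto (B, E, A) (8 duplicate(s) eliminated) → {(d, 2, 7), (d, 23, 7), (n, 2, 7), (n, 23, 7), (s, 2, 7), (s, 23, 7), (z, 2, 7), (z, 23, 7)}

{(d, 2, 7), (d, 23, 7), (n, 2, 7), (n, 23, 7), (s, 2, 7), (s, 23, 7), (z, 2, 7), (z, 23, 7)}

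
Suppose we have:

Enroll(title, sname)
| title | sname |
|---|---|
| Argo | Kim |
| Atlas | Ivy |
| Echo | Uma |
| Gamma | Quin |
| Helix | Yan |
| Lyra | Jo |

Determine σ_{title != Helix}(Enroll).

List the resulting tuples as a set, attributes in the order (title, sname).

{(Argo, Kim), (Atlas, Ivy), (Echo, Uma), (Gamma, Quin), (Lyra, Jo)}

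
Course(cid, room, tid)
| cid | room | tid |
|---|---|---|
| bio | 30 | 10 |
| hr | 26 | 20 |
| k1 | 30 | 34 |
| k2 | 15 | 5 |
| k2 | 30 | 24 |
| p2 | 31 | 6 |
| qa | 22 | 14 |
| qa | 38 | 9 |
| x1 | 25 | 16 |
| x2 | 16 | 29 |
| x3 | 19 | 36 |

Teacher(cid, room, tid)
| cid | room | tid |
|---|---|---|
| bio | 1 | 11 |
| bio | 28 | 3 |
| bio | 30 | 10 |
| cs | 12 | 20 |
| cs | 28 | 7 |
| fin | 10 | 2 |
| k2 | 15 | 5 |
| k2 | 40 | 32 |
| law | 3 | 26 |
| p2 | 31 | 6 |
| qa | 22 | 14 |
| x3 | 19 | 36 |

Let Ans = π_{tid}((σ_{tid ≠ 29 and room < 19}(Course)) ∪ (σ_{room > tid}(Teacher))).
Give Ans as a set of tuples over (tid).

σ[tid ≠ 29 and room < 19]: keep tuples satisfying tid ≠ 29 and room < 19 → {(k2, 15, 5)}
σ[room > tid]: keep tuples satisfying room > tid → {(bio, 28, 3), (bio, 30, 10), (cs, 28, 7), (fin, 10, 2), (k2, 15, 5), (k2, 40, 32), (p2, 31, 6), (qa, 22, 14)}
Union: {(k2, 15, 5)} with {(bio, 28, 3), (bio, 30, 10), (cs, 28, 7), (fin, 10, 2), (k2, 15, 5), (k2, 40, 32), (p2, 31, 6), (qa, 22, 14)} → {(bio, 28, 3), (bio, 30, 10), (cs, 28, 7), (fin, 10, 2), (k2, 15, 5), (k2, 40, 32), (p2, 31, 6), (qa, 22, 14)}
π[tid]: project onto (tid) → {10, 14, 2, 3, 32, 5, 6, 7}

{10, 14, 2, 3, 32, 5, 6, 7}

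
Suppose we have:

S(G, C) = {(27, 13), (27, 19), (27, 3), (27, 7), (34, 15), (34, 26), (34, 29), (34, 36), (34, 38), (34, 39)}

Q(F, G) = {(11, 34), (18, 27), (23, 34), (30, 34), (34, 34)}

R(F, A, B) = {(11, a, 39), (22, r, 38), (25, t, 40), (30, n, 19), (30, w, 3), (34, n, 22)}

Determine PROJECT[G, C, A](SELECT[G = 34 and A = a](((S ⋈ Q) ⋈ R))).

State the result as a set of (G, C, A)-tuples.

{(34, 15, a), (34, 26, a), (34, 29, a), (34, 36, a), (34, 38, a), (34, 39, a)}

Joining S and Q on G yields {(27, 13, 18), (27, 19, 18), (27, 3, 18), (27, 7, 18), (34, 15, 11), (34, 15, 23), (34, 15, 30), (34, 15, 34), (34, 26, 11), (34, 26, 23), (34, 26, 30), (34, 26, 34), (34, 29, 11), (34, 29, 23), (34, 29, 30), (34, 29, 34), (34, 36, 11), (34, 36, 23), (34, 36, 30), (34, 36, 34), (34, 38, 11), (34, 38, 23), (34, 38, 30), (34, 38, 34), (34, 39, 11), (34, 39, 23), (34, 39, 30), (34, 39, 34)}.
Joining (S ⋈ Q) and R on F yields {(34, 15, 11, a, 39), (34, 15, 30, n, 19), (34, 15, 30, w, 3), (34, 15, 34, n, 22), (34, 26, 11, a, 39), (34, 26, 30, n, 19), (34, 26, 30, w, 3), (34, 26, 34, n, 22), (34, 29, 11, a, 39), (34, 29, 30, n, 19), (34, 29, 30, w, 3), (34, 29, 34, n, 22), (34, 36, 11, a, 39), (34, 36, 30, n, 19), (34, 36, 30, w, 3), (34, 36, 34, n, 22), (34, 38, 11, a, 39), (34, 38, 30, n, 19), (34, 38, 30, w, 3), (34, 38, 34, n, 22), (34, 39, 11, a, 39), (34, 39, 30, n, 19), (34, 39, 30, w, 3), (34, 39, 34, n, 22)}.
Apply σ_{G = 34 and A = a}; surviving tuples: {(34, 15, 11, a, 39), (34, 26, 11, a, 39), (34, 29, 11, a, 39), (34, 36, 11, a, 39), (34, 38, 11, a, 39), (34, 39, 11, a, 39)}
Keep only column(s) G, C, A: {(34, 15, a), (34, 26, a), (34, 29, a), (34, 36, a), (34, 38, a), (34, 39, a)}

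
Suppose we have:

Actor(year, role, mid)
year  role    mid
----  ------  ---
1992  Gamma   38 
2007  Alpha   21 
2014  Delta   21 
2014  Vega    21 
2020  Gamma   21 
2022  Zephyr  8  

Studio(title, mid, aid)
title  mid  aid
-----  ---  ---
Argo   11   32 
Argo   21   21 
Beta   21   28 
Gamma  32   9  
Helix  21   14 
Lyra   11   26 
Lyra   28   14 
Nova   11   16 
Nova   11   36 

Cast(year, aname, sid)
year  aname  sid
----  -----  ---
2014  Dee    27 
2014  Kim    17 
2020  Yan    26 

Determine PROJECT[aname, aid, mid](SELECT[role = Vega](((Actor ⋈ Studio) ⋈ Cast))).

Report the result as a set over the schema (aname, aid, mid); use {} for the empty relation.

Actor ⋈ Studio (natural join on mid): {(2007, Alpha, 21, Argo, 21), (2007, Alpha, 21, Beta, 28), (2007, Alpha, 21, Helix, 14), (2014, Delta, 21, Argo, 21), (2014, Delta, 21, Beta, 28), (2014, Delta, 21, Helix, 14), (2014, Vega, 21, Argo, 21), (2014, Vega, 21, Beta, 28), (2014, Vega, 21, Helix, 14), (2020, Gamma, 21, Argo, 21), (2020, Gamma, 21, Beta, 28), (2020, Gamma, 21, Helix, 14)}
(Actor ⋈ Studio) ⋈ Cast (natural join on year): {(2014, Delta, 21, Argo, 21, Dee, 27), (2014, Delta, 21, Argo, 21, Kim, 17), (2014, Delta, 21, Beta, 28, Dee, 27), (2014, Delta, 21, Beta, 28, Kim, 17), (2014, Delta, 21, Helix, 14, Dee, 27), (2014, Delta, 21, Helix, 14, Kim, 17), (2014, Vega, 21, Argo, 21, Dee, 27), (2014, Vega, 21, Argo, 21, Kim, 17), (2014, Vega, 21, Beta, 28, Dee, 27), (2014, Vega, 21, Beta, 28, Kim, 17), (2014, Vega, 21, Helix, 14, Dee, 27), (2014, Vega, 21, Helix, 14, Kim, 17), (2020, Gamma, 21, Argo, 21, Yan, 26), (2020, Gamma, 21, Beta, 28, Yan, 26), (2020, Gamma, 21, Helix, 14, Yan, 26)}
Filtering on role = Vega leaves {(2014, Vega, 21, Argo, 21, Dee, 27), (2014, Vega, 21, Argo, 21, Kim, 17), (2014, Vega, 21, Beta, 28, Dee, 27), (2014, Vega, 21, Beta, 28, Kim, 17), (2014, Vega, 21, Helix, 14, Dee, 27), (2014, Vega, 21, Helix, 14, Kim, 17)}.
Projecting to aname, aid, mid: {(Dee, 14, 21), (Dee, 21, 21), (Dee, 28, 21), (Kim, 14, 21), (Kim, 21, 21), (Kim, 28, 21)}

{(Dee, 14, 21), (Dee, 21, 21), (Dee, 28, 21), (Kim, 14, 21), (Kim, 21, 21), (Kim, 28, 21)}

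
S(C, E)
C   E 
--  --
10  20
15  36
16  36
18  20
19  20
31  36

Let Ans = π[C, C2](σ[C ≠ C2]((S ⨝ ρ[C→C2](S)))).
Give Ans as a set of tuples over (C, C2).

{(10, 18), (10, 19), (15, 16), (15, 31), (16, 15), (16, 31), (18, 10), (18, 19), (19, 10), (19, 18), (31, 15), (31, 16)}

ρ[C→C2]: schema becomes (C2, E); tuples unchanged.
S ⋈ ρ[C→C2](S) (natural join on E): {(10, 20, 10), (10, 20, 18), (10, 20, 19), (15, 36, 15), (15, 36, 16), (15, 36, 31), (16, 36, 15), (16, 36, 16), (16, 36, 31), (18, 20, 10), (18, 20, 18), (18, 20, 19), (19, 20, 10), (19, 20, 18), (19, 20, 19), (31, 36, 15), (31, 36, 16), (31, 36, 31)}
Selection C ≠ C2: {(10, 20, 18), (10, 20, 19), (15, 36, 16), (15, 36, 31), (16, 36, 15), (16, 36, 31), (18, 20, 10), (18, 20, 19), (19, 20, 10), (19, 20, 18), (31, 36, 15), (31, 36, 16)}
π[C, C2]: project onto (C, C2) → {(10, 18), (10, 19), (15, 16), (15, 31), (16, 15), (16, 31), (18, 10), (18, 19), (19, 10), (19, 18), (31, 15), (31, 16)}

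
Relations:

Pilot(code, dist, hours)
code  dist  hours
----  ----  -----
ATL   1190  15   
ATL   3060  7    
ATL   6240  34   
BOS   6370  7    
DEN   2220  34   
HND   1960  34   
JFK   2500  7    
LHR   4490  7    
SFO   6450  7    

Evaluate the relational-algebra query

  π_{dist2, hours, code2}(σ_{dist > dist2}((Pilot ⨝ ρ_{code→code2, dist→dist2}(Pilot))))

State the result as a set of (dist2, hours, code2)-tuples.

ρ[code→code2, dist→dist2]: schema becomes (code2, dist2, hours); tuples unchanged.
Natural join on hours: {(ATL, 1190, 15, ATL, 1190), (ATL, 3060, 7, ATL, 3060), (ATL, 3060, 7, BOS, 6370), (ATL, 3060, 7, JFK, 2500), (ATL, 3060, 7, LHR, 4490), (ATL, 3060, 7, SFO, 6450), (ATL, 6240, 34, ATL, 6240), (ATL, 6240, 34, DEN, 2220), (ATL, 6240, 34, HND, 1960), (BOS, 6370, 7, ATL, 3060), (BOS, 6370, 7, BOS, 6370), (BOS, 6370, 7, JFK, 2500), (BOS, 6370, 7, LHR, 4490), (BOS, 6370, 7, SFO, 6450), (DEN, 2220, 34, ATL, 6240), (DEN, 2220, 34, DEN, 2220), (DEN, 2220, 34, HND, 1960), (HND, 1960, 34, ATL, 6240), (HND, 1960, 34, DEN, 2220), (HND, 1960, 34, HND, 1960), (JFK, 2500, 7, ATL, 3060), (JFK, 2500, 7, BOS, 6370), (JFK, 2500, 7, JFK, 2500), (JFK, 2500, 7, LHR, 4490), (JFK, 2500, 7, SFO, 6450), (LHR, 4490, 7, ATL, 3060), (LHR, 4490, 7, BOS, 6370), (LHR, 4490, 7, JFK, 2500), (LHR, 4490, 7, LHR, 4490), (LHR, 4490, 7, SFO, 6450), (SFO, 6450, 7, ATL, 3060), (SFO, 6450, 7, BOS, 6370), (SFO, 6450, 7, JFK, 2500), (SFO, 6450, 7, LHR, 4490), (SFO, 6450, 7, SFO, 6450)}
σ[dist > dist2]: keep tuples satisfying dist > dist2 → {(ATL, 3060, 7, JFK, 2500), (ATL, 6240, 34, DEN, 2220), (ATL, 6240, 34, HND, 1960), (BOS, 6370, 7, ATL, 3060), (BOS, 6370, 7, JFK, 2500), (BOS, 6370, 7, LHR, 4490), (DEN, 2220, 34, HND, 1960), (LHR, 4490, 7, ATL, 3060), (LHR, 4490, 7, JFK, 2500), (SFO, 6450, 7, ATL, 3060), (SFO, 6450, 7, BOS, 6370), (SFO, 6450, 7, JFK, 2500), (SFO, 6450, 7, LHR, 4490)}
Keep only column(s) dist2, hours, code2 (7 duplicate(s) eliminated): {(1960, 34, HND), (2220, 34, DEN), (2500, 7, JFK), (3060, 7, ATL), (4490, 7, LHR), (6370, 7, BOS)}

{(1960, 34, HND), (2220, 34, DEN), (2500, 7, JFK), (3060, 7, ATL), (4490, 7, LHR), (6370, 7, BOS)}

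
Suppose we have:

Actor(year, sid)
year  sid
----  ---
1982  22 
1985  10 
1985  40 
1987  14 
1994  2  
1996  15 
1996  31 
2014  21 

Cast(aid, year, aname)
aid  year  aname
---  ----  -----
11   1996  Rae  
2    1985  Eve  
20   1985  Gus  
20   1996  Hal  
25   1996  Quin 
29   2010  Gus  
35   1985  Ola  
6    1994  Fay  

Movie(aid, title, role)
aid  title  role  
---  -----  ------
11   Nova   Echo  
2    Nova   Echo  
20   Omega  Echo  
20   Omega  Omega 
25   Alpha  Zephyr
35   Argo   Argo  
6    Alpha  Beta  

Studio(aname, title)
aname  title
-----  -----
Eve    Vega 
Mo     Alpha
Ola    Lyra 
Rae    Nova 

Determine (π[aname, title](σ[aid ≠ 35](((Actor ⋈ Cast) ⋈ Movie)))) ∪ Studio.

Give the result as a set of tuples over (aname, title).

{(Eve, Nova), (Eve, Vega), (Fay, Alpha), (Gus, Omega), (Hal, Omega), (Mo, Alpha), (Ola, Lyra), (Quin, Alpha), (Rae, Nova)}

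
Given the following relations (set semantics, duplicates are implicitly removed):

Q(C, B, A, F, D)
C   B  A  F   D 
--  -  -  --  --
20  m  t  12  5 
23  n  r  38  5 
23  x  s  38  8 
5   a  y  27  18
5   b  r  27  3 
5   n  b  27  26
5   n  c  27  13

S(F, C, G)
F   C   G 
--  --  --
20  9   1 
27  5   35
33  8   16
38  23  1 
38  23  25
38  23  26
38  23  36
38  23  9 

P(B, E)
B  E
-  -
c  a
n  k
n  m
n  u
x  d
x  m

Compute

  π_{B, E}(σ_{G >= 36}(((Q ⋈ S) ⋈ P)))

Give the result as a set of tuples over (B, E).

{(n, k), (n, m), (n, u), (x, d), (x, m)}

Joining Q and S on C, F yields {(23, n, r, 38, 5, 1), (23, n, r, 38, 5, 25), (23, n, r, 38, 5, 26), (23, n, r, 38, 5, 36), (23, n, r, 38, 5, 9), (23, x, s, 38, 8, 1), (23, x, s, 38, 8, 25), (23, x, s, 38, 8, 26), (23, x, s, 38, 8, 36), (23, x, s, 38, 8, 9), (5, a, y, 27, 18, 35), (5, b, r, 27, 3, 35), (5, n, b, 27, 26, 35), (5, n, c, 27, 13, 35)}.
Joining (Q ⋈ S) and P on B yields {(23, n, r, 38, 5, 1, k), (23, n, r, 38, 5, 1, m), (23, n, r, 38, 5, 1, u), (23, n, r, 38, 5, 25, k), (23, n, r, 38, 5, 25, m), (23, n, r, 38, 5, 25, u), (23, n, r, 38, 5, 26, k), (23, n, r, 38, 5, 26, m), (23, n, r, 38, 5, 26, u), (23, n, r, 38, 5, 36, k), (23, n, r, 38, 5, 36, m), (23, n, r, 38, 5, 36, u), (23, n, r, 38, 5, 9, k), (23, n, r, 38, 5, 9, m), (23, n, r, 38, 5, 9, u), (23, x, s, 38, 8, 1, d), (23, x, s, 38, 8, 1, m), (23, x, s, 38, 8, 25, d), (23, x, s, 38, 8, 25, m), (23, x, s, 38, 8, 26, d), (23, x, s, 38, 8, 26, m), (23, x, s, 38, 8, 36, d), (23, x, s, 38, 8, 36, m), (23, x, s, 38, 8, 9, d), (23, x, s, 38, 8, 9, m), (5, n, b, 27, 26, 35, k), (5, n, b, 27, 26, 35, m), (5, n, b, 27, 26, 35, u), (5, n, c, 27, 13, 35, k), (5, n, c, 27, 13, 35, m), (5, n, c, 27, 13, 35, u)}.
σ[G >= 36]: keep tuples satisfying G >= 36 → {(23, n, r, 38, 5, 36, k), (23, n, r, 38, 5, 36, m), (23, n, r, 38, 5, 36, u), (23, x, s, 38, 8, 36, d), (23, x, s, 38, 8, 36, m)}
Keep only column(s) B, E: {(n, k), (n, m), (n, u), (x, d), (x, m)}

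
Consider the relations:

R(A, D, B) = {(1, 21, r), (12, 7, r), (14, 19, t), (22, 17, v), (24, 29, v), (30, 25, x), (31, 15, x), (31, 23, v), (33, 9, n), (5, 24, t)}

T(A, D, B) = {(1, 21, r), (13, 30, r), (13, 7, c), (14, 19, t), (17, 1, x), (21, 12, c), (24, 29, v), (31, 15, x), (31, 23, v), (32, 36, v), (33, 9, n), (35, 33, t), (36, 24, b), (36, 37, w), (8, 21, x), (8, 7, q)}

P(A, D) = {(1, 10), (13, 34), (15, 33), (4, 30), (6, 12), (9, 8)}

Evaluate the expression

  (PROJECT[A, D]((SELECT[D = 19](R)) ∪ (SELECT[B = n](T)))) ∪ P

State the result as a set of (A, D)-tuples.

{(1, 10), (13, 34), (14, 19), (15, 33), (33, 9), (4, 30), (6, 12), (9, 8)}

Selection D = 19: {(14, 19, t)}
Selection B = n: {(33, 9, n)}
Taking the union: {(14, 19, t), (33, 9, n)}
π_{A, D} gives {(14, 19), (33, 9)}.
Taking the union: {(1, 10), (13, 34), (14, 19), (15, 33), (33, 9), (4, 30), (6, 12), (9, 8)}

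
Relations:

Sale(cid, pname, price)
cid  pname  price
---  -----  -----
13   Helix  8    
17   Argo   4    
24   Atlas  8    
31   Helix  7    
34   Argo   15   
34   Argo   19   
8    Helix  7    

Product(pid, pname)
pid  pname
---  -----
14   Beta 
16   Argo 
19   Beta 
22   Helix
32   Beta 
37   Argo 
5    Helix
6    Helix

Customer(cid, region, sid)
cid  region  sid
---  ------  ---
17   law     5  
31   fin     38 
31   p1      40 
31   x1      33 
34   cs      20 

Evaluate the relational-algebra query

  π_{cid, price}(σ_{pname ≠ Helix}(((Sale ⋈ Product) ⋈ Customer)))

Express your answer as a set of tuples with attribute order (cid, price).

Joining Sale and Product on pname yields {(13, Helix, 8, 22), (13, Helix, 8, 5), (13, Helix, 8, 6), (17, Argo, 4, 16), (17, Argo, 4, 37), (31, Helix, 7, 22), (31, Helix, 7, 5), (31, Helix, 7, 6), (34, Argo, 15, 16), (34, Argo, 15, 37), (34, Argo, 19, 16), (34, Argo, 19, 37), (8, Helix, 7, 22), (8, Helix, 7, 5), (8, Helix, 7, 6)}.
Joining (Sale ⋈ Product) and Customer on cid yields {(17, Argo, 4, 16, law, 5), (17, Argo, 4, 37, law, 5), (31, Helix, 7, 22, fin, 38), (31, Helix, 7, 22, p1, 40), (31, Helix, 7, 22, x1, 33), (31, Helix, 7, 5, fin, 38), (31, Helix, 7, 5, p1, 40), (31, Helix, 7, 5, x1, 33), (31, Helix, 7, 6, fin, 38), (31, Helix, 7, 6, p1, 40), (31, Helix, 7, 6, x1, 33), (34, Argo, 15, 16, cs, 20), (34, Argo, 15, 37, cs, 20), (34, Argo, 19, 16, cs, 20), (34, Argo, 19, 37, cs, 20)}.
σ[pname ≠ Helix]: keep tuples satisfying pname ≠ Helix → {(17, Argo, 4, 16, law, 5), (17, Argo, 4, 37, law, 5), (34, Argo, 15, 16, cs, 20), (34, Argo, 15, 37, cs, 20), (34, Argo, 19, 16, cs, 20), (34, Argo, 19, 37, cs, 20)}
π[cid, price]: project onto (cid, price) (3 duplicate(s) eliminated) → {(17, 4), (34, 15), (34, 19)}

{(17, 4), (34, 15), (34, 19)}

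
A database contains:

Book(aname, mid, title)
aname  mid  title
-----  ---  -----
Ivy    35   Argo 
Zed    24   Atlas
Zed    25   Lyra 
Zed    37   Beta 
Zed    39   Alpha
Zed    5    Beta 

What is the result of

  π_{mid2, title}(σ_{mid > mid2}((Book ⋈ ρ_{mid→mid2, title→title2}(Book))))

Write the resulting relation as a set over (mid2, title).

ρ[mid→mid2, title→title2]: schema becomes (aname, mid2, title2); tuples unchanged.
Book ⋈ ρ_{mid→mid2, title→title2}(Book) (natural join on aname): {(Ivy, 35, Argo, 35, Argo), (Zed, 24, Atlas, 24, Atlas), (Zed, 24, Atlas, 25, Lyra), (Zed, 24, Atlas, 37, Beta), (Zed, 24, Atlas, 39, Alpha), (Zed, 24, Atlas, 5, Beta), (Zed, 25, Lyra, 24, Atlas), (Zed, 25, Lyra, 25, Lyra), (Zed, 25, Lyra, 37, Beta), (Zed, 25, Lyra, 39, Alpha), (Zed, 25, Lyra, 5, Beta), (Zed, 37, Beta, 24, Atlas), (Zed, 37, Beta, 25, Lyra), (Zed, 37, Beta, 37, Beta), (Zed, 37, Beta, 39, Alpha), (Zed, 37, Beta, 5, Beta), (Zed, 39, Alpha, 24, Atlas), (Zed, 39, Alpha, 25, Lyra), (Zed, 39, Alpha, 37, Beta), (Zed, 39, Alpha, 39, Alpha), (Zed, 39, Alpha, 5, Beta), (Zed, 5, Beta, 24, Atlas), (Zed, 5, Beta, 25, Lyra), (Zed, 5, Beta, 37, Beta), (Zed, 5, Beta, 39, Alpha), (Zed, 5, Beta, 5, Beta)}
Filtering on mid > mid2 leaves {(Zed, 24, Atlas, 5, Beta), (Zed, 25, Lyra, 24, Atlas), (Zed, 25, Lyra, 5, Beta), (Zed, 37, Beta, 24, Atlas), (Zed, 37, Beta, 25, Lyra), (Zed, 37, Beta, 5, Beta), (Zed, 39, Alpha, 24, Atlas), (Zed, 39, Alpha, 25, Lyra), (Zed, 39, Alpha, 37, Beta), (Zed, 39, Alpha, 5, Beta)}.
π[mid2, title]: project onto (mid2, title) → {(24, Alpha), (24, Beta), (24, Lyra), (25, Alpha), (25, Beta), (37, Alpha), (5, Alpha), (5, Atlas), (5, Beta), (5, Lyra)}

{(24, Alpha), (24, Beta), (24, Lyra), (25, Alpha), (25, Beta), (37, Alpha), (5, Alpha), (5, Atlas), (5, Beta), (5, Lyra)}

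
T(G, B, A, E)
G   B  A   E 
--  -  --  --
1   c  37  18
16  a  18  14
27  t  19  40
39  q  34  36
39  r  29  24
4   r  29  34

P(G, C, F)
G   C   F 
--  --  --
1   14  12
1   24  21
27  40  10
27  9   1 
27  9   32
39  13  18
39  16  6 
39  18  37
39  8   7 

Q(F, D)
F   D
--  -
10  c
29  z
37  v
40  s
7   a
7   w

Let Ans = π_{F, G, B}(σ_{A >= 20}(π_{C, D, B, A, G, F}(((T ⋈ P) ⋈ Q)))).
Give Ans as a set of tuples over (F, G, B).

Natural join on G: {(1, c, 37, 18, 14, 12), (1, c, 37, 18, 24, 21), (27, t, 19, 40, 40, 10), (27, t, 19, 40, 9, 1), (27, t, 19, 40, 9, 32), (39, q, 34, 36, 13, 18), (39, q, 34, 36, 16, 6), (39, q, 34, 36, 18, 37), (39, q, 34, 36, 8, 7), (39, r, 29, 24, 13, 18), (39, r, 29, 24, 16, 6), (39, r, 29, 24, 18, 37), (39, r, 29, 24, 8, 7)}
Natural join on F: {(27, t, 19, 40, 40, 10, c), (39, q, 34, 36, 18, 37, v), (39, q, 34, 36, 8, 7, a), (39, q, 34, 36, 8, 7, w), (39, r, 29, 24, 18, 37, v), (39, r, 29, 24, 8, 7, a), (39, r, 29, 24, 8, 7, w)}
π[C, D, B, A, G, F]: project onto (C, D, B, A, G, F) → {(18, v, q, 34, 39, 37), (18, v, r, 29, 39, 37), (40, c, t, 19, 27, 10), (8, a, q, 34, 39, 7), (8, a, r, 29, 39, 7), (8, w, q, 34, 39, 7), (8, w, r, 29, 39, 7)}
Apply σ_{A >= 20}; surviving tuples: {(18, v, q, 34, 39, 37), (18, v, r, 29, 39, 37), (8, a, q, 34, 39, 7), (8, a, r, 29, 39, 7), (8, w, q, 34, 39, 7), (8, w, r, 29, 39, 7)}
π[F, G, B]: project onto (F, G, B) (2 duplicate(s) eliminated) → {(37, 39, q), (37, 39, r), (7, 39, q), (7, 39, r)}

{(37, 39, q), (37, 39, r), (7, 39, q), (7, 39, r)}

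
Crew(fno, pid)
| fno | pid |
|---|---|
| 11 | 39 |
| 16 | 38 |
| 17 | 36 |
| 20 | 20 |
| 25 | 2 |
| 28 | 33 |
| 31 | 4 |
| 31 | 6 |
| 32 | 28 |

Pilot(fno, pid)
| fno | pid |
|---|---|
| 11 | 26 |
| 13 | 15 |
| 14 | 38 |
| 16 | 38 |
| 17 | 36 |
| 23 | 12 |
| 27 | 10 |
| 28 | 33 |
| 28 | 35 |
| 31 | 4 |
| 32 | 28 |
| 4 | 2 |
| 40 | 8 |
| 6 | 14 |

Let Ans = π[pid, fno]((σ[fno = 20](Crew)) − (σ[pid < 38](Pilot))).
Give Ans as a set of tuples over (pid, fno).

σ[fno = 20]: keep tuples satisfying fno = 20 → {(20, 20)}
σ[pid < 38]: keep tuples satisfying pid < 38 → {(11, 26), (13, 15), (17, 36), (23, 12), (27, 10), (28, 33), (28, 35), (31, 4), (32, 28), (4, 2), (40, 8), (6, 14)}
Difference: {(20, 20)} with {(11, 26), (13, 15), (17, 36), (23, 12), (27, 10), (28, 33), (28, 35), (31, 4), (32, 28), (4, 2), (40, 8), (6, 14)} → {(20, 20)}
Projecting to pid, fno: {(20, 20)}

{(20, 20)}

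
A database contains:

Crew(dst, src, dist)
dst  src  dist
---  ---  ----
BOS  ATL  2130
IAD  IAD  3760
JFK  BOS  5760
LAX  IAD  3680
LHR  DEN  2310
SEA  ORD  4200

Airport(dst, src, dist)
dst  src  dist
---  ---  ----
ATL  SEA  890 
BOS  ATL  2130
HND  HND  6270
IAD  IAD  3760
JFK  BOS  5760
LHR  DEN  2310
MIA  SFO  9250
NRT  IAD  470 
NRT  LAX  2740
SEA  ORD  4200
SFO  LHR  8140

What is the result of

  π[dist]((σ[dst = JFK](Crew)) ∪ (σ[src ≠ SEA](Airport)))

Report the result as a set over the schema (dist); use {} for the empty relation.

{2130, 2310, 2740, 3760, 4200, 470, 5760, 6270, 8140, 9250}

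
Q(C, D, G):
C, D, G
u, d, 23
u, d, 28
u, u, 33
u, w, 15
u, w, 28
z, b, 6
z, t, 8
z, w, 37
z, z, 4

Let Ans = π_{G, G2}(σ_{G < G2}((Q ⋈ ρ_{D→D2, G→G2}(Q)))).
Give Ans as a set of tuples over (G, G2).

{(15, 23), (15, 28), (15, 33), (23, 28), (23, 33), (28, 33), (4, 37), (4, 6), (4, 8), (6, 37), (6, 8), (8, 37)}

ρ[D→D2, G→G2]: schema becomes (C, D2, G2); tuples unchanged.
Joining Q and ρ_{D→D2, G→G2}(Q) on C yields {(u, d, 23, d, 23), (u, d, 23, d, 28), (u, d, 23, u, 33), (u, d, 23, w, 15), (u, d, 23, w, 28), (u, d, 28, d, 23), (u, d, 28, d, 28), (u, d, 28, u, 33), (u, d, 28, w, 15), (u, d, 28, w, 28), (u, u, 33, d, 23), (u, u, 33, d, 28), (u, u, 33, u, 33), (u, u, 33, w, 15), (u, u, 33, w, 28), (u, w, 15, d, 23), (u, w, 15, d, 28), (u, w, 15, u, 33), (u, w, 15, w, 15), (u, w, 15, w, 28), (u, w, 28, d, 23), (u, w, 28, d, 28), (u, w, 28, u, 33), (u, w, 28, w, 15), (u, w, 28, w, 28), (z, b, 6, b, 6), (z, b, 6, t, 8), (z, b, 6, w, 37), (z, b, 6, z, 4), (z, t, 8, b, 6), (z, t, 8, t, 8), (z, t, 8, w, 37), (z, t, 8, z, 4), (z, w, 37, b, 6), (z, w, 37, t, 8), (z, w, 37, w, 37), (z, w, 37, z, 4), (z, z, 4, b, 6), (z, z, 4, t, 8), (z, z, 4, w, 37), (z, z, 4, z, 4)}.
Filtering on G < G2 leaves {(u, d, 23, d, 28), (u, d, 23, u, 33), (u, d, 23, w, 28), (u, d, 28, u, 33), (u, w, 15, d, 23), (u, w, 15, d, 28), (u, w, 15, u, 33), (u, w, 15, w, 28), (u, w, 28, u, 33), (z, b, 6, t, 8), (z, b, 6, w, 37), (z, t, 8, w, 37), (z, z, 4, b, 6), (z, z, 4, t, 8), (z, z, 4, w, 37)}.
Projecting to G, G2 (3 duplicate(s) eliminated): {(15, 23), (15, 28), (15, 33), (23, 28), (23, 33), (28, 33), (4, 37), (4, 6), (4, 8), (6, 37), (6, 8), (8, 37)}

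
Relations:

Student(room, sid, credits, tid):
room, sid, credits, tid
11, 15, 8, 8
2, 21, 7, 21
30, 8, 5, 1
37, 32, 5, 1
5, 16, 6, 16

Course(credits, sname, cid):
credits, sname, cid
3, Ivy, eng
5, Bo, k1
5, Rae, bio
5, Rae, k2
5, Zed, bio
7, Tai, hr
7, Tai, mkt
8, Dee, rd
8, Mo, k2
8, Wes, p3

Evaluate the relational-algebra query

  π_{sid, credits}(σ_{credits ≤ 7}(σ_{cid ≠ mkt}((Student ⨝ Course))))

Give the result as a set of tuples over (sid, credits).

{(21, 7), (32, 5), (8, 5)}

Student ⋈ Course (natural join on credits): {(11, 15, 8, 8, Dee, rd), (11, 15, 8, 8, Mo, k2), (11, 15, 8, 8, Wes, p3), (2, 21, 7, 21, Tai, hr), (2, 21, 7, 21, Tai, mkt), (30, 8, 5, 1, Bo, k1), (30, 8, 5, 1, Rae, bio), (30, 8, 5, 1, Rae, k2), (30, 8, 5, 1, Zed, bio), (37, 32, 5, 1, Bo, k1), (37, 32, 5, 1, Rae, bio), (37, 32, 5, 1, Rae, k2), (37, 32, 5, 1, Zed, bio)}
Filtering on cid ≠ mkt leaves {(11, 15, 8, 8, Dee, rd), (11, 15, 8, 8, Mo, k2), (11, 15, 8, 8, Wes, p3), (2, 21, 7, 21, Tai, hr), (30, 8, 5, 1, Bo, k1), (30, 8, 5, 1, Rae, bio), (30, 8, 5, 1, Rae, k2), (30, 8, 5, 1, Zed, bio), (37, 32, 5, 1, Bo, k1), (37, 32, 5, 1, Rae, bio), (37, 32, 5, 1, Rae, k2), (37, 32, 5, 1, Zed, bio)}.
Filtering on credits ≤ 7 leaves {(2, 21, 7, 21, Tai, hr), (30, 8, 5, 1, Bo, k1), (30, 8, 5, 1, Rae, bio), (30, 8, 5, 1, Rae, k2), (30, 8, 5, 1, Zed, bio), (37, 32, 5, 1, Bo, k1), (37, 32, 5, 1, Rae, bio), (37, 32, 5, 1, Rae, k2), (37, 32, 5, 1, Zed, bio)}.
π_{sid, credits} gives {(21, 7), (32, 5), (8, 5)} (6 duplicate(s) eliminated).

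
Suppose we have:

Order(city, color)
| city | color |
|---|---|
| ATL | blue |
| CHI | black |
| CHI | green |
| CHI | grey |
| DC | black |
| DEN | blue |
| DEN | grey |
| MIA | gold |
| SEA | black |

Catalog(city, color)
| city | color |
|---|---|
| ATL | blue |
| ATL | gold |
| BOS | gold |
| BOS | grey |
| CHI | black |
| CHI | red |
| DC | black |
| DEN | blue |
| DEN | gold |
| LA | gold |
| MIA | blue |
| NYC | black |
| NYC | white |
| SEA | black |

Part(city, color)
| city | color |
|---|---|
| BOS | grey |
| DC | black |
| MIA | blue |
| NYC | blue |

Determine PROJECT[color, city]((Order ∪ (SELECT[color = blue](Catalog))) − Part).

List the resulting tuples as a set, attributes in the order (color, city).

Selection color = blue: {(ATL, blue), (DEN, blue), (MIA, blue)}
Union: {(ATL, blue), (CHI, black), (CHI, green), (CHI, grey), (DC, black), (DEN, blue), (DEN, grey), (MIA, gold), (SEA, black)} with {(ATL, blue), (DEN, blue), (MIA, blue)} → {(ATL, blue), (CHI, black), (CHI, green), (CHI, grey), (DC, black), (DEN, blue), (DEN, grey), (MIA, blue), (MIA, gold), (SEA, black)}
Difference: {(ATL, blue), (CHI, black), (CHI, green), (CHI, grey), (DC, black), (DEN, blue), (DEN, grey), (MIA, blue), (MIA, gold), (SEA, black)} with {(BOS, grey), (DC, black), (MIA, blue), (NYC, blue)} → {(ATL, blue), (CHI, black), (CHI, green), (CHI, grey), (DEN, blue), (DEN, grey), (MIA, gold), (SEA, black)}
Projecting to color, city: {(black, CHI), (black, SEA), (blue, ATL), (blue, DEN), (gold, MIA), (green, CHI), (grey, CHI), (grey, DEN)}

{(black, CHI), (black, SEA), (blue, ATL), (blue, DEN), (gold, MIA), (green, CHI), (grey, CHI), (grey, DEN)}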